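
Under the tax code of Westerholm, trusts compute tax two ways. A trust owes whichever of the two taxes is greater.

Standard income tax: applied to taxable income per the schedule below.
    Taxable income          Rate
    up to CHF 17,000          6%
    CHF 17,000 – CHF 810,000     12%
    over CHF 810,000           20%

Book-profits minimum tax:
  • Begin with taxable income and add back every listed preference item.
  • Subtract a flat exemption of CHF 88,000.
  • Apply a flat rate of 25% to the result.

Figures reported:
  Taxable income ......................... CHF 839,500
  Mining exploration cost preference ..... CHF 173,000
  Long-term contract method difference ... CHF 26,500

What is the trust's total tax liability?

CHF 237,750

Book-profits minimum tax:
  Adjusted income: CHF 839,500 + CHF 173,000 + CHF 26,500 = CHF 1,039,000
  Less exemption CHF 88,000 → base CHF 951,000
  CHF 951,000 × 25% = CHF 237,750

Standard income tax:
  CHF 17,000 × 6% = CHF 1,020
  CHF 793,000 × 12% = CHF 95,160
  CHF 29,500 × 20% = CHF 5,900
  → CHF 102,080

CHF 237,750 > CHF 102,080, so the book-profits minimum tax is the binding amount.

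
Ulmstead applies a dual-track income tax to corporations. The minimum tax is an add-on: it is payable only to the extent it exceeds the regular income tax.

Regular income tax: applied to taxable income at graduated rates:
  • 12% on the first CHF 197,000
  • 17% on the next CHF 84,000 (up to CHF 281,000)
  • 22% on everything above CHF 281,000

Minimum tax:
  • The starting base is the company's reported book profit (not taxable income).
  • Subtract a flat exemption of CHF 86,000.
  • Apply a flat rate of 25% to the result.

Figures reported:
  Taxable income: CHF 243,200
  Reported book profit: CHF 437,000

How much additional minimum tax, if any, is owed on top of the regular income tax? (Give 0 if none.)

CHF 56,256

Regular income tax:
  CHF 197,000 × 12% = CHF 23,640
  CHF 46,200 × 17% = CHF 7,854
  → CHF 31,494

Minimum tax:
  Base (reported book profit): CHF 437,000
  Less exemption CHF 86,000 → base CHF 351,000
  CHF 351,000 × 25% = CHF 87,750

Excess of minimum tax over regular income tax: CHF 87,750 − CHF 31,494 = CHF 56,256.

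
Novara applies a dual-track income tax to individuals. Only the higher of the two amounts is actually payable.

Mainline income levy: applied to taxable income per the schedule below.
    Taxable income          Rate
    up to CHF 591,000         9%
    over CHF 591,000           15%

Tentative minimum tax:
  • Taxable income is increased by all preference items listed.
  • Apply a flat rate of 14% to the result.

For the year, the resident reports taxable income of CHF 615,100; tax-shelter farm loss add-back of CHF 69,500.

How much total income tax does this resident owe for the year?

Mainline income levy:
  CHF 591,000 × 9% = CHF 53,190
  CHF 24,100 × 15% = CHF 3,615
  → CHF 56,805

Tentative minimum tax:
  Adjusted income: CHF 615,100 + CHF 69,500 = CHF 684,600
  CHF 684,600 × 14% = CHF 95,844

CHF 95,844 > CHF 56,805, so the tentative minimum tax is the binding amount.

CHF 95,844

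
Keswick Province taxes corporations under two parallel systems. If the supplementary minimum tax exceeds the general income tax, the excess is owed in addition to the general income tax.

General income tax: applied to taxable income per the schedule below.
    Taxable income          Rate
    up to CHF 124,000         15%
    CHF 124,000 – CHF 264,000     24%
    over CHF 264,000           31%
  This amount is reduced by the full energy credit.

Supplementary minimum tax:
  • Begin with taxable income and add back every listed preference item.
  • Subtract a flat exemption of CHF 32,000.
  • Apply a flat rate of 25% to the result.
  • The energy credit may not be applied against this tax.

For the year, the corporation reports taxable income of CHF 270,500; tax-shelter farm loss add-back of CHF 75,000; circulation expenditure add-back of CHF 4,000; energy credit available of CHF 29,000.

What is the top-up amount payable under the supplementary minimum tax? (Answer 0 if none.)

Supplementary minimum tax:
  Adjusted income: CHF 270,500 + CHF 75,000 + CHF 4,000 = CHF 349,500
  Less exemption CHF 32,000 → base CHF 317,500
  CHF 317,500 × 25% = CHF 79,375

General income tax:
  CHF 124,000 × 15% = CHF 18,600
  CHF 140,000 × 24% = CHF 33,600
  CHF 6,500 × 31% = CHF 2,015
  → CHF 54,215
  Less energy credit CHF 29,000 → CHF 25,215

Excess of supplementary minimum tax over general income tax: CHF 79,375 − CHF 25,215 = CHF 54,160.

CHF 54,160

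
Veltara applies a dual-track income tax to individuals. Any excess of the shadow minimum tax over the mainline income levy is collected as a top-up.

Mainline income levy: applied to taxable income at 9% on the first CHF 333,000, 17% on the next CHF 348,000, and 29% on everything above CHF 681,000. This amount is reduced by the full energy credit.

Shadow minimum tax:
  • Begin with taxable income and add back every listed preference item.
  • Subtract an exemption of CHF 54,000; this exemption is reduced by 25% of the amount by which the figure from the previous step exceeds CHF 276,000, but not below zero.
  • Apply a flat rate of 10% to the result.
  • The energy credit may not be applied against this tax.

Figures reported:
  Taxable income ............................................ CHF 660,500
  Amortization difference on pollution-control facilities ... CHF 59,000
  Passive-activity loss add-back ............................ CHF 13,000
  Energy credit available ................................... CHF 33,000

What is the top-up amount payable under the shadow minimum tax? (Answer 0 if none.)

CHF 20,605

Shadow minimum tax:
  Adjusted income: CHF 660,500 + CHF 59,000 + CHF 13,000 = CHF 732,500
  Exemption: 25% × (CHF 732,500 − CHF 276,000) = CHF 114,125 ≥ CHF 54,000, so the exemption is fully phased out
  Base: CHF 732,500 − CHF 0 = CHF 732,500
  CHF 732,500 × 10% = CHF 73,250

Mainline income levy:
  CHF 333,000 × 9% = CHF 29,970
  CHF 327,500 × 17% = CHF 55,675
  → CHF 85,645
  Less energy credit CHF 33,000 → CHF 52,645

Excess of shadow minimum tax over mainline income levy: CHF 73,250 − CHF 52,645 = CHF 20,605.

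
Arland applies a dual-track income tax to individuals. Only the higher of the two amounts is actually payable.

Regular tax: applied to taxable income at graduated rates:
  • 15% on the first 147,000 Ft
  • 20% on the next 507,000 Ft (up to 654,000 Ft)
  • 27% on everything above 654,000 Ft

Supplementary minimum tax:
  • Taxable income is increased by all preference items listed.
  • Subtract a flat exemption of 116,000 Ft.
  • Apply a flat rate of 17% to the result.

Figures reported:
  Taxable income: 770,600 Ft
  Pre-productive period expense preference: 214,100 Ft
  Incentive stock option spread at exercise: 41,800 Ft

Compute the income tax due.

Supplementary minimum tax:
  Adjusted income: 770,600 Ft + 214,100 Ft + 41,800 Ft = 1,026,500 Ft
  Less exemption 116,000 Ft → base 910,500 Ft
  910,500 Ft × 17% = 154,785 Ft

Regular tax:
  147,000 Ft × 15% = 22,050 Ft
  507,000 Ft × 20% = 101,400 Ft
  116,600 Ft × 27% = 31,482 Ft
  → 154,932 Ft

154,932 Ft > 154,785 Ft, so the regular tax governs.

154,932 Ft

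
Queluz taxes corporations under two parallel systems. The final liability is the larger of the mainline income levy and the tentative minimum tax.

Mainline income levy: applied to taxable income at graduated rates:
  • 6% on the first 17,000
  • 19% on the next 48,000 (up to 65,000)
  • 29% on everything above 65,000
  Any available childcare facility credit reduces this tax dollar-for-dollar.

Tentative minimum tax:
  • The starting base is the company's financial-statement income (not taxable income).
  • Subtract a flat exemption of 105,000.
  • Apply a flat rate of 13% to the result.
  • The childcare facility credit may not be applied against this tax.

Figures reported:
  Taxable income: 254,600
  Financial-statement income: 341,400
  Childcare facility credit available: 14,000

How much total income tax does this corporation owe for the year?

51,124

Mainline income levy:
  17,000 × 6% = 1,020
  48,000 × 19% = 9,120
  189,600 × 29% = 54,984
  → 65,124
  Less childcare facility credit 14,000 → 51,124

Tentative minimum tax:
  Base (financial-statement income): 341,400
  Less exemption 105,000 → base 236,400
  236,400 × 13% = 30,732

51,124 > 30,732, so the mainline income levy governs.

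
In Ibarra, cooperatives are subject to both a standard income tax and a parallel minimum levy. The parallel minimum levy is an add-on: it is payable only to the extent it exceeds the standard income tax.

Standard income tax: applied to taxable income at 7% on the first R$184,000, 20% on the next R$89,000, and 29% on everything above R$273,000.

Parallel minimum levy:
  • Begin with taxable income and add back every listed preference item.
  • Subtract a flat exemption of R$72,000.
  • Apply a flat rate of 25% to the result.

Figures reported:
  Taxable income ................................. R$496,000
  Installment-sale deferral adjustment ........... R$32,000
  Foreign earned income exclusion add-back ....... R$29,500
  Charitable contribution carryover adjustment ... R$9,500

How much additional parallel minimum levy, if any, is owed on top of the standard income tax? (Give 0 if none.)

R$28,400

Standard income tax:
  R$184,000 × 7% = R$12,880
  R$89,000 × 20% = R$17,800
  R$223,000 × 29% = R$64,670
  → R$95,350

Parallel minimum levy:
  Adjusted income: R$496,000 + R$32,000 + R$29,500 + R$9,500 = R$567,000
  Less exemption R$72,000 → base R$495,000
  R$495,000 × 25% = R$123,750

Excess of parallel minimum levy over standard income tax: R$123,750 − R$95,350 = R$28,400.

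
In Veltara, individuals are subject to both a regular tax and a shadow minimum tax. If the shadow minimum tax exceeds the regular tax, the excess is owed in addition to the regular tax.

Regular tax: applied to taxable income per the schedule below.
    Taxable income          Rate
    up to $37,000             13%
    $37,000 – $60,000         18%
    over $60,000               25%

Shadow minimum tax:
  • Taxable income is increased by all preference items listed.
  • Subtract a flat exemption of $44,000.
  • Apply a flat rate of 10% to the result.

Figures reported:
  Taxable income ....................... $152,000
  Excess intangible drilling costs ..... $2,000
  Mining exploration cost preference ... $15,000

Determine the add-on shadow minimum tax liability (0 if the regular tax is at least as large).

$0

Shadow minimum tax:
  Adjusted income: $152,000 + $2,000 + $15,000 = $169,000
  Less exemption $44,000 → base $125,000
  $125,000 × 10% = $12,500

Regular tax:
  $37,000 × 13% = $4,810
  $23,000 × 18% = $4,140
  $92,000 × 25% = $23,000
  → $31,950

$12,500 ≤ $31,950, so no add-on is due.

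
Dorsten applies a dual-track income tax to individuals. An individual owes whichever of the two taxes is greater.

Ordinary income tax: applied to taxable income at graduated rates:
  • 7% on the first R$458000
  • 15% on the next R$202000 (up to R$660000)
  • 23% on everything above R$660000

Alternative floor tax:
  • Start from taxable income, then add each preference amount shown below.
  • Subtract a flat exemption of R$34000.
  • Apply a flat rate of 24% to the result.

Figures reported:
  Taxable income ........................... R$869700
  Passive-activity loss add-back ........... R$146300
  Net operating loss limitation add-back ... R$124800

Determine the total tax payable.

R$265632

Ordinary income tax:
  R$458000 × 7% = R$32060
  R$202000 × 15% = R$30300
  R$209700 × 23% = R$48231
  → R$110591

Alternative floor tax:
  Adjusted income: R$869700 + R$146300 + R$124800 = R$1140800
  Less exemption R$34000 → base R$1106800
  R$1106800 × 24% = R$265632

R$265632 > R$110591, so the alternative floor tax is the binding amount.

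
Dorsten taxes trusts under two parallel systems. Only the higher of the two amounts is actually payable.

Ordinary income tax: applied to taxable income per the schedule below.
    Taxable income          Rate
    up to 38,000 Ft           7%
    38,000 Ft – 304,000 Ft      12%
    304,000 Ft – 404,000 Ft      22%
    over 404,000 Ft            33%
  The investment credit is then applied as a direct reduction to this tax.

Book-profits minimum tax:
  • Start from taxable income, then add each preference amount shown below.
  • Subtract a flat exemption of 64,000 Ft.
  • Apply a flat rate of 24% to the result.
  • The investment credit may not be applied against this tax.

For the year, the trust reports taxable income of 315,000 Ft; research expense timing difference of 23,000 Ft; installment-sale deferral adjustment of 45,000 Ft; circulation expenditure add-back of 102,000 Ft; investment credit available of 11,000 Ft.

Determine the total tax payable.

Book-profits minimum tax:
  Adjusted income: 315,000 Ft + 23,000 Ft + 45,000 Ft + 102,000 Ft = 485,000 Ft
  Less exemption 64,000 Ft → base 421,000 Ft
  421,000 Ft × 24% = 101,040 Ft

Ordinary income tax:
  38,000 Ft × 7% = 2,660 Ft
  266,000 Ft × 12% = 31,920 Ft
  11,000 Ft × 22% = 2,420 Ft
  → 37,000 Ft
  Less investment credit 11,000 Ft → 26,000 Ft

101,040 Ft > 26,000 Ft, so the book-profits minimum tax is the binding amount.

101,040 Ft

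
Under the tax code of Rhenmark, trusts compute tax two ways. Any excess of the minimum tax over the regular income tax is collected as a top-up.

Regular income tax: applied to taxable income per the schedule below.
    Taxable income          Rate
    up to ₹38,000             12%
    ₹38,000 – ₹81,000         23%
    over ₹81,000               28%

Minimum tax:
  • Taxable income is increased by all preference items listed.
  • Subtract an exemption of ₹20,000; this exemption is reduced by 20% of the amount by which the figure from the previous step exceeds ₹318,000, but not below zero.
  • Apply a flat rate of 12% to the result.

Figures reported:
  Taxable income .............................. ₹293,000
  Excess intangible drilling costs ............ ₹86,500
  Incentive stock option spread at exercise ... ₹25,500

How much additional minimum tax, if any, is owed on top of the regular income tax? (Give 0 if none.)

Minimum tax:
  Adjusted income: ₹293,000 + ₹86,500 + ₹25,500 = ₹405,000
  Exemption: ₹20,000 − 20% × (₹405,000 − ₹318,000) = ₹20,000 − ₹17,400 = ₹2,600
  Base: ₹405,000 − ₹2,600 = ₹402,400
  ₹402,400 × 12% = ₹48,288

Regular income tax:
  ₹38,000 × 12% = ₹4,560
  ₹43,000 × 23% = ₹9,890
  ₹212,000 × 28% = ₹59,360
  → ₹73,810

₹48,288 ≤ ₹73,810, so no add-on is due.

₹0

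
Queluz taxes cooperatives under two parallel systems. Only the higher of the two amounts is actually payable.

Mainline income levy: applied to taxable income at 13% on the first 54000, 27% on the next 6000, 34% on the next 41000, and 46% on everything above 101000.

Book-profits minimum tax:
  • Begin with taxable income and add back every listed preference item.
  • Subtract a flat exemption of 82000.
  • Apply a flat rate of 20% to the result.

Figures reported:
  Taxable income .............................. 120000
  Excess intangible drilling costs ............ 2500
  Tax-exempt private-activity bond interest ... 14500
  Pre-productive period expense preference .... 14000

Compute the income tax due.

31320

Book-profits minimum tax:
  Adjusted income: 120000 + 2500 + 14500 + 14000 = 151000
  Less exemption 82000 → base 69000
  69000 × 20% = 13800

Mainline income levy:
  54000 × 13% = 7020
  6000 × 27% = 1620
  41000 × 34% = 13940
  19000 × 46% = 8740
  → 31320

31320 > 13800, so the mainline income levy governs.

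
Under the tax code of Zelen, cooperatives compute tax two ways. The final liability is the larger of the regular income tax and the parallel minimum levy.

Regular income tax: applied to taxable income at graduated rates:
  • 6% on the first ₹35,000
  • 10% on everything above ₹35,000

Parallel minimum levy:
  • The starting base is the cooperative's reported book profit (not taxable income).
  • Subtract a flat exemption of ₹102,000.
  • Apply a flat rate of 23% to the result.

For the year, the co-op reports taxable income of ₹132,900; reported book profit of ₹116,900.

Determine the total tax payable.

Regular income tax:
  ₹35,000 × 6% = ₹2,100
  ₹97,900 × 10% = ₹9,790
  → ₹11,890

Parallel minimum levy:
  Base (reported book profit): ₹116,900
  Less exemption ₹102,000 → base ₹14,900
  ₹14,900 × 23% = ₹3,427

₹11,890 > ₹3,427, so the regular income tax governs.

₹11,890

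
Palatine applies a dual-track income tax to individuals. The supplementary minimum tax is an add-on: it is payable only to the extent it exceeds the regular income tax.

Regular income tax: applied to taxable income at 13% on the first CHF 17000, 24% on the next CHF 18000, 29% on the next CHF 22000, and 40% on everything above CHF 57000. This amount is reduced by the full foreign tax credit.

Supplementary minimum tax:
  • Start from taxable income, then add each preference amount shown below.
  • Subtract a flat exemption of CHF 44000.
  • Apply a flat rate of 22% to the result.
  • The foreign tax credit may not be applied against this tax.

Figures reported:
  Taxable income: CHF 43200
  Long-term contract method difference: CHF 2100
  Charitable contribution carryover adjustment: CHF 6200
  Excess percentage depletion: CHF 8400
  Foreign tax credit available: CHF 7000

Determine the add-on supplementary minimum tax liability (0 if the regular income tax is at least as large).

CHF 1590

Regular income tax:
  CHF 17000 × 13% = CHF 2210
  CHF 18000 × 24% = CHF 4320
  CHF 8200 × 29% = CHF 2378
  → CHF 8908
  Less foreign tax credit CHF 7000 → CHF 1908

Supplementary minimum tax:
  Adjusted income: CHF 43200 + CHF 2100 + CHF 6200 + CHF 8400 = CHF 59900
  Less exemption CHF 44000 → base CHF 15900
  CHF 15900 × 22% = CHF 3498

Excess of supplementary minimum tax over regular income tax: CHF 3498 − CHF 1908 = CHF 1590.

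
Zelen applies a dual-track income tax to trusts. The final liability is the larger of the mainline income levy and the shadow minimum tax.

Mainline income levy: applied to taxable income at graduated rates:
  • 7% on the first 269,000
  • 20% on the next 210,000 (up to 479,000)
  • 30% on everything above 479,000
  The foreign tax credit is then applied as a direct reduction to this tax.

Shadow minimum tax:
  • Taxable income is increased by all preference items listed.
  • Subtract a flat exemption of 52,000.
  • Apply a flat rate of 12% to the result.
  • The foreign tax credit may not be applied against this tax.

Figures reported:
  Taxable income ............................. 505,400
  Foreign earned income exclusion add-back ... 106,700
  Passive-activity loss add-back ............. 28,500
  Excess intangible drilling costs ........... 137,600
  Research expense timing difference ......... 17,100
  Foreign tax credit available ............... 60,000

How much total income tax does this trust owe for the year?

89,196

Shadow minimum tax:
  Adjusted income: 505,400 + 106,700 + 28,500 + 137,600 + 17,100 = 795,300
  Less exemption 52,000 → base 743,300
  743,300 × 12% = 89,196

Mainline income levy:
  269,000 × 7% = 18,830
  210,000 × 20% = 42,000
  26,400 × 30% = 7,920
  → 68,750
  Less foreign tax credit 60,000 → 8,750

89,196 > 8,750, so the shadow minimum tax is the binding amount.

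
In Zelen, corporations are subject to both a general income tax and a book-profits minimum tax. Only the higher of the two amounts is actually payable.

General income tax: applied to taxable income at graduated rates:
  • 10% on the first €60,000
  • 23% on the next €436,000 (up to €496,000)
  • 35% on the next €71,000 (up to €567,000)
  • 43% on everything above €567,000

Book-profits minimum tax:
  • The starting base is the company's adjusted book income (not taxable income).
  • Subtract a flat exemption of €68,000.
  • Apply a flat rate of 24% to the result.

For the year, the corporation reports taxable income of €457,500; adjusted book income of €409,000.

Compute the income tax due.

General income tax:
  €60,000 × 10% = €6,000
  €397,500 × 23% = €91,425
  → €97,425

Book-profits minimum tax:
  Base (adjusted book income): €409,000
  Less exemption €68,000 → base €341,000
  €341,000 × 24% = €81,840

€97,425 > €81,840, so the general income tax governs.

€97,425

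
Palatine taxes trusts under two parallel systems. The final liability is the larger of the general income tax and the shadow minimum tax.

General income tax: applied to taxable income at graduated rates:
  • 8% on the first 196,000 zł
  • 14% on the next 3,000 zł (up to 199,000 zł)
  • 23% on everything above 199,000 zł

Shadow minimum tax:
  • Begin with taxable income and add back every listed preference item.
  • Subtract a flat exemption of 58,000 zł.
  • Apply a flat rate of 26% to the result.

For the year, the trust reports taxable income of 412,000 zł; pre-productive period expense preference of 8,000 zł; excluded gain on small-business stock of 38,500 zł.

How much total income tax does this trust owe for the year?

General income tax:
  196,000 zł × 8% = 15,680 zł
  3,000 zł × 14% = 420 zł
  213,000 zł × 23% = 48,990 zł
  → 65,090 zł

Shadow minimum tax:
  Adjusted income: 412,000 zł + 8,000 zł + 38,500 zł = 458,500 zł
  Less exemption 58,000 zł → base 400,500 zł
  400,500 zł × 26% = 104,130 zł

104,130 zł > 65,090 zł, so the shadow minimum tax is the binding amount.

104,130 zł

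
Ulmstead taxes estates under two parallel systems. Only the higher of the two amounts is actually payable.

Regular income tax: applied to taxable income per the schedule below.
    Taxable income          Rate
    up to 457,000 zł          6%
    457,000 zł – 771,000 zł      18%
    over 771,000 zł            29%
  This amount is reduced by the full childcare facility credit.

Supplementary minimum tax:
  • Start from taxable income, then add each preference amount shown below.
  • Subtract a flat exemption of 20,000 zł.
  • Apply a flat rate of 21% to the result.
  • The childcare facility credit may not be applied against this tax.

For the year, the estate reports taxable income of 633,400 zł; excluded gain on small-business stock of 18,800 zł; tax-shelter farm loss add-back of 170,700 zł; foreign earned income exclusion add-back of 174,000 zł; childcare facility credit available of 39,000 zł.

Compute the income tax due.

205,149 zł

Supplementary minimum tax:
  Adjusted income: 633,400 zł + 18,800 zł + 170,700 zł + 174,000 zł = 996,900 zł
  Less exemption 20,000 zł → base 976,900 zł
  976,900 zł × 21% = 205,149 zł

Regular income tax:
  457,000 zł × 6% = 27,420 zł
  176,400 zł × 18% = 31,752 zł
  → 59,172 zł
  Less childcare facility credit 39,000 zł → 20,172 zł

205,149 zł > 20,172 zł, so the supplementary minimum tax is the binding amount.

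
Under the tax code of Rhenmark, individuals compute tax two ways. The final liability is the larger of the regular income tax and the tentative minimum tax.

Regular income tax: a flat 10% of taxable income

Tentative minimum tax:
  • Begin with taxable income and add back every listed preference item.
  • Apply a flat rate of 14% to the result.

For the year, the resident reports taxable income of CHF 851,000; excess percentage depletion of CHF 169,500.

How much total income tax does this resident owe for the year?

Tentative minimum tax:
  Adjusted income: CHF 851,000 + CHF 169,500 = CHF 1,020,500
  CHF 1,020,500 × 14% = CHF 142,870

Regular income tax:
  CHF 851,000 × 10% = CHF 85,100

CHF 142,870 > CHF 85,100, so the tentative minimum tax is the binding amount.

CHF 142,870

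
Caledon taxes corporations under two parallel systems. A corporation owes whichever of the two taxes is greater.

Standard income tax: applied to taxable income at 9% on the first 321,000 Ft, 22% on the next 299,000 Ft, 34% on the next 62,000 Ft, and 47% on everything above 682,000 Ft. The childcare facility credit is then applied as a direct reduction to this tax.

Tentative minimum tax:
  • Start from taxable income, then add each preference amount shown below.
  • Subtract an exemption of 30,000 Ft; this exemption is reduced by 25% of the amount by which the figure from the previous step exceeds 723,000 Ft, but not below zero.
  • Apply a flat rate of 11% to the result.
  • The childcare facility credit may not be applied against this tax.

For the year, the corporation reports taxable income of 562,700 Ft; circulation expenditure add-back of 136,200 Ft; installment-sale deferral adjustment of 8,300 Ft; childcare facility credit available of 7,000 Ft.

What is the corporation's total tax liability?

Tentative minimum tax:
  Adjusted income: 562,700 Ft + 136,200 Ft + 8,300 Ft = 707,200 Ft
  Exemption: 707,200 Ft ≤ 723,000 Ft, so full 30,000 Ft applies
  Base: 707,200 Ft − 30,000 Ft = 677,200 Ft
  677,200 Ft × 11% = 74,492 Ft

Standard income tax:
  321,000 Ft × 9% = 28,890 Ft
  241,700 Ft × 22% = 53,174 Ft
  → 82,064 Ft
  Less childcare facility credit 7,000 Ft → 75,064 Ft

75,064 Ft > 74,492 Ft, so the standard income tax governs.

75,064 Ft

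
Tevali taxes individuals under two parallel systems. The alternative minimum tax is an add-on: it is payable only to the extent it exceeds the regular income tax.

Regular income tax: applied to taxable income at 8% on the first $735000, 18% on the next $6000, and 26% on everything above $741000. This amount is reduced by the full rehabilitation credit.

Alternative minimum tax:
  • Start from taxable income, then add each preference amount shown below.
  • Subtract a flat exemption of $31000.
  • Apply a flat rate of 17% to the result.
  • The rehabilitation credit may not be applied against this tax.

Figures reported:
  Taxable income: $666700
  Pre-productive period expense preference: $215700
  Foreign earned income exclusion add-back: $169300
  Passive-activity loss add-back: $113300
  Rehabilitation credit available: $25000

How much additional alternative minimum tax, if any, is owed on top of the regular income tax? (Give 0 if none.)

Alternative minimum tax:
  Adjusted income: $666700 + $215700 + $169300 + $113300 = $1165000
  Less exemption $31000 → base $1134000
  $1134000 × 17% = $192780

Regular income tax:
  $666700 × 8% = $53336
  Less rehabilitation credit $25000 → $28336

Excess of alternative minimum tax over regular income tax: $192780 − $28336 = $164444.

$164444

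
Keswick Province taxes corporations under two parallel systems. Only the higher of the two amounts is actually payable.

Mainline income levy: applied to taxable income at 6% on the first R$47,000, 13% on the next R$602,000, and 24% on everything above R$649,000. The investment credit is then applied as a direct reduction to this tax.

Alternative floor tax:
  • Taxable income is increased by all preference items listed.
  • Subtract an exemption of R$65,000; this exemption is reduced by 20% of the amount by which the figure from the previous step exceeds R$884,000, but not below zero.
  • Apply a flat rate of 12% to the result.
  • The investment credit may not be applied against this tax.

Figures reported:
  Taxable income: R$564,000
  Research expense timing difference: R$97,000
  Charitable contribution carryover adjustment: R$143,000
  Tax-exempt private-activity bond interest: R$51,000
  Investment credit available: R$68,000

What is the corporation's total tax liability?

Mainline income levy:
  R$47,000 × 6% = R$2,820
  R$517,000 × 13% = R$67,210
  → R$70,030
  Less investment credit R$68,000 → R$2,030

Alternative floor tax:
  Adjusted income: R$564,000 + R$97,000 + R$143,000 + R$51,000 = R$855,000
  Exemption: R$855,000 ≤ R$884,000, so full R$65,000 applies
  Base: R$855,000 − R$65,000 = R$790,000
  R$790,000 × 12% = R$94,800

R$94,800 > R$2,030, so the alternative floor tax is the binding amount.

R$94,800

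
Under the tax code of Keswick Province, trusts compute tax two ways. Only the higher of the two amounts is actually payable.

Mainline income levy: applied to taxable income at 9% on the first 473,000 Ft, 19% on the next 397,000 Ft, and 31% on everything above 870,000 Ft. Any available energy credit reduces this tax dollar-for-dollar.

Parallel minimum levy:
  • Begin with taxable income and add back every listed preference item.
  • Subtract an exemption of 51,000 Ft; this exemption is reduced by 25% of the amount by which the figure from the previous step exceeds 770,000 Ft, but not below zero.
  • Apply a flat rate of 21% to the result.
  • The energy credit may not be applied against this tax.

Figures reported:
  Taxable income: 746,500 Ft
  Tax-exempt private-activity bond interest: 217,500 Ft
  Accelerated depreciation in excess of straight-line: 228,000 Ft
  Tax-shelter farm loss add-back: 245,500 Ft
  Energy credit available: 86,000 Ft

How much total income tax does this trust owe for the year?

Parallel minimum levy:
  Adjusted income: 746,500 Ft + 217,500 Ft + 228,000 Ft + 245,500 Ft = 1,437,500 Ft
  Exemption: 25% × (1,437,500 Ft − 770,000 Ft) = 166,875 Ft ≥ 51,000 Ft, so the exemption is fully phased out
  Base: 1,437,500 Ft − 0 Ft = 1,437,500 Ft
  1,437,500 Ft × 21% = 301,875 Ft

Mainline income levy:
  473,000 Ft × 9% = 42,570 Ft
  273,500 Ft × 19% = 51,965 Ft
  → 94,535 Ft
  Less energy credit 86,000 Ft → 8,535 Ft

301,875 Ft > 8,535 Ft, so the parallel minimum levy is the binding amount.

301,875 Ft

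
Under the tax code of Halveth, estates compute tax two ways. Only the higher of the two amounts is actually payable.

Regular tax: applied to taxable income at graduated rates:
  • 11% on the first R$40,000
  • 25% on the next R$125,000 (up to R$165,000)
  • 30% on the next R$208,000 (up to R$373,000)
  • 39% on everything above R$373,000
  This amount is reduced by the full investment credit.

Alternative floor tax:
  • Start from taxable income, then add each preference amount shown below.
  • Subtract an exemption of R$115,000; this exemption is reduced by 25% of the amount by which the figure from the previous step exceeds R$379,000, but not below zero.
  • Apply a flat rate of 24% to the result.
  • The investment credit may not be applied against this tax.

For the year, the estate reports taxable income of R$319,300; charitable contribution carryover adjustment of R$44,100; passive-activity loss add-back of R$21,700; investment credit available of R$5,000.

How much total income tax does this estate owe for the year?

R$76,940

Regular tax:
  R$40,000 × 11% = R$4,400
  R$125,000 × 25% = R$31,250
  R$154,300 × 30% = R$46,290
  → R$81,940
  Less investment credit R$5,000 → R$76,940

Alternative floor tax:
  Adjusted income: R$319,300 + R$44,100 + R$21,700 = R$385,100
  Exemption: R$115,000 − 25% × (R$385,100 − R$379,000) = R$115,000 − R$1,525 = R$113,475
  Base: R$385,100 − R$113,475 = R$271,625
  R$271,625 × 24% = R$65,190

R$76,940 > R$65,190, so the regular tax governs.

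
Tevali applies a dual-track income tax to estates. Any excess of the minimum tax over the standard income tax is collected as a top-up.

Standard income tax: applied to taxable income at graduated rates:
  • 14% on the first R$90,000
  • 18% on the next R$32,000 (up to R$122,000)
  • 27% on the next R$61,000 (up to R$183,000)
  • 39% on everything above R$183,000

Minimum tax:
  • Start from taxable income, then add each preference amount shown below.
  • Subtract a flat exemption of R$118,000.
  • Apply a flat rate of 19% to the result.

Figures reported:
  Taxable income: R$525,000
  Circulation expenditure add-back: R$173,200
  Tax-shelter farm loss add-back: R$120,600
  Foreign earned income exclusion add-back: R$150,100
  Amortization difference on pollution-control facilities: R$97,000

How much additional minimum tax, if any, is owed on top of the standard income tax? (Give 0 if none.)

R$11,891

Standard income tax:
  R$90,000 × 14% = R$12,600
  R$32,000 × 18% = R$5,760
  R$61,000 × 27% = R$16,470
  R$342,000 × 39% = R$133,380
  → R$168,210

Minimum tax:
  Adjusted income: R$525,000 + R$173,200 + R$120,600 + R$150,100 + R$97,000 = R$1,065,900
  Less exemption R$118,000 → base R$947,900
  R$947,900 × 19% = R$180,101

Excess of minimum tax over standard income tax: R$180,101 − R$168,210 = R$11,891.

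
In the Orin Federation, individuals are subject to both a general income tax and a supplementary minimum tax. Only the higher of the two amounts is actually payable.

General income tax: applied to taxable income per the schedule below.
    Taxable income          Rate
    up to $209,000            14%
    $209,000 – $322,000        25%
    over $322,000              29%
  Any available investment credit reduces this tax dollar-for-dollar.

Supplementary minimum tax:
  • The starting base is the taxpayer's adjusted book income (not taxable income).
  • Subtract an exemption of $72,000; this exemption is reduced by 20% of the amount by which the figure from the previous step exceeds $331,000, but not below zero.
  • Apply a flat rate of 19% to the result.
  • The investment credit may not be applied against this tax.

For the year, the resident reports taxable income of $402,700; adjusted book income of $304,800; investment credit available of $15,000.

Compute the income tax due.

$65,913

General income tax:
  $209,000 × 14% = $29,260
  $113,000 × 25% = $28,250
  $80,700 × 29% = $23,403
  → $80,913
  Less investment credit $15,000 → $65,913

Supplementary minimum tax:
  Base (adjusted book income): $304,800
  Exemption: $304,800 ≤ $331,000, so full $72,000 applies
  Base: $304,800 − $72,000 = $232,800
  $232,800 × 19% = $44,232

$65,913 > $44,232, so the general income tax governs.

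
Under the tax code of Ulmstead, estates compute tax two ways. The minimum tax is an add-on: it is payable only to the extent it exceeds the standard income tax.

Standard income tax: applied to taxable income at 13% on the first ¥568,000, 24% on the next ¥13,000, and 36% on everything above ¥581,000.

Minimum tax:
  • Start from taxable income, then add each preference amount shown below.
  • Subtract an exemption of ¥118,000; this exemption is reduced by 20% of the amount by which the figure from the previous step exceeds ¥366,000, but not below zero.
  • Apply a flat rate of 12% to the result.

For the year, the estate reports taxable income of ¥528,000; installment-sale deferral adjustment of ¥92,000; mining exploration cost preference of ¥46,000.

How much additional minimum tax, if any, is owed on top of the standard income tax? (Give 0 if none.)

¥4,320

Minimum tax:
  Adjusted income: ¥528,000 + ¥92,000 + ¥46,000 = ¥666,000
  Exemption: ¥118,000 − 20% × (¥666,000 − ¥366,000) = ¥118,000 − ¥60,000 = ¥58,000
  Base: ¥666,000 − ¥58,000 = ¥608,000
  ¥608,000 × 12% = ¥72,960

Standard income tax:
  ¥528,000 × 13% = ¥68,640

Excess of minimum tax over standard income tax: ¥72,960 − ¥68,640 = ¥4,320.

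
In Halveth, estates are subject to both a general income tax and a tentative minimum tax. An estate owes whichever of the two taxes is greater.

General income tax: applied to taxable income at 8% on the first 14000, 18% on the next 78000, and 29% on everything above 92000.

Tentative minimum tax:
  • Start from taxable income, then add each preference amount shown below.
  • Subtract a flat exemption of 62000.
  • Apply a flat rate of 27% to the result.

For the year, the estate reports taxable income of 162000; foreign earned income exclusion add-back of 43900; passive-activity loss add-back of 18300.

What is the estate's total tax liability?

43794

General income tax:
  14000 × 8% = 1120
  78000 × 18% = 14040
  70000 × 29% = 20300
  → 35460

Tentative minimum tax:
  Adjusted income: 162000 + 43900 + 18300 = 224200
  Less exemption 62000 → base 162200
  162200 × 27% = 43794

43794 > 35460, so the tentative minimum tax is the binding amount.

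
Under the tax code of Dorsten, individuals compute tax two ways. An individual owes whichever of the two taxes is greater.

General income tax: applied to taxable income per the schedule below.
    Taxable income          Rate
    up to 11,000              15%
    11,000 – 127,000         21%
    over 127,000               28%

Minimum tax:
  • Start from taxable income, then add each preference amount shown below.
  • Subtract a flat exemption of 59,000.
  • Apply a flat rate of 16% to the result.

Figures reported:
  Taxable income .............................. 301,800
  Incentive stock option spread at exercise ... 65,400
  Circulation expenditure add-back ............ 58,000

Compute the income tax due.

Minimum tax:
  Adjusted income: 301,800 + 65,400 + 58,000 = 425,200
  Less exemption 59,000 → base 366,200
  366,200 × 16% = 58,592

General income tax:
  11,000 × 15% = 1,650
  116,000 × 21% = 24,360
  174,800 × 28% = 48,944
  → 74,954

74,954 > 58,592, so the general income tax governs.

74,954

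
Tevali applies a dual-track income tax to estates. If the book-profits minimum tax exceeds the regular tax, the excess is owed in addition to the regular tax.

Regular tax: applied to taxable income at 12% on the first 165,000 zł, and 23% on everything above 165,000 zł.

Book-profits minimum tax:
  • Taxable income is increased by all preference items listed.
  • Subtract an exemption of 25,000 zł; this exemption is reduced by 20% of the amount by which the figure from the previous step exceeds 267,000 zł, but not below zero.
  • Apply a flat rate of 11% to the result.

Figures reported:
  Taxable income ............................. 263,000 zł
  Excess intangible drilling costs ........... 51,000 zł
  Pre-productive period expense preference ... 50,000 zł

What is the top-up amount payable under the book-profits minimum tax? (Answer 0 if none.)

Book-profits minimum tax:
  Adjusted income: 263,000 zł + 51,000 zł + 50,000 zł = 364,000 zł
  Exemption: 25,000 zł − 20% × (364,000 zł − 267,000 zł) = 25,000 zł − 19,400 zł = 5,600 zł
  Base: 364,000 zł − 5,600 zł = 358,400 zł
  358,400 zł × 11% = 39,424 zł

Regular tax:
  165,000 zł × 12% = 19,800 zł
  98,000 zł × 23% = 22,540 zł
  → 42,340 zł

39,424 zł ≤ 42,340 zł, so no add-on is due.

0 zł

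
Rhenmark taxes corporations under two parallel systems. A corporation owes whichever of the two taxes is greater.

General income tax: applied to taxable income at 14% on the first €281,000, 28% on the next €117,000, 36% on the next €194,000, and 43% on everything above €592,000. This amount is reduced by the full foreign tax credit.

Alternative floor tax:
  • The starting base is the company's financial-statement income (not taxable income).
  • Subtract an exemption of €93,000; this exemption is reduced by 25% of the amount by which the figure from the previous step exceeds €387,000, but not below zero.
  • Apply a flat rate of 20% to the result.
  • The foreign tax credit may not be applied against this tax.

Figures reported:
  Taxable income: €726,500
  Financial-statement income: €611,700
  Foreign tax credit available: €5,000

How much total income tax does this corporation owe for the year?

€194,775

General income tax:
  €281,000 × 14% = €39,340
  €117,000 × 28% = €32,760
  €194,000 × 36% = €69,840
  €134,500 × 43% = €57,835
  → €199,775
  Less foreign tax credit €5,000 → €194,775

Alternative floor tax:
  Base (financial-statement income): €611,700
  Exemption: €93,000 − 25% × (€611,700 − €387,000) = €93,000 − €56,175 = €36,825
  Base: €611,700 − €36,825 = €574,875
  €574,875 × 20% = €114,975

€194,775 > €114,975, so the general income tax governs.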